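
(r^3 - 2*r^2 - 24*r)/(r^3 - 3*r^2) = (r^2 - 2*r - 24)/(r*(r - 3))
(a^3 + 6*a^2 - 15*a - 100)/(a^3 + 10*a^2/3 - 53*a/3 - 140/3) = 3*(a + 5)/(3*a + 7)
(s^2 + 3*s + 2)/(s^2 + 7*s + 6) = (s + 2)/(s + 6)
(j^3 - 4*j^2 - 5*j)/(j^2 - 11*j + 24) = j*(j^2 - 4*j - 5)/(j^2 - 11*j + 24)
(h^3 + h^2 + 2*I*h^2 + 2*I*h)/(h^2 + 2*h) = (h^2 + h + 2*I*h + 2*I)/(h + 2)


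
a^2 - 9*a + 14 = (a - 7)*(a - 2)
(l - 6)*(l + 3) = l^2 - 3*l - 18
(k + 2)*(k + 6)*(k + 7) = k^3 + 15*k^2 + 68*k + 84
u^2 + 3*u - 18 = (u - 3)*(u + 6)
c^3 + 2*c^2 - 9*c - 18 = (c - 3)*(c + 2)*(c + 3)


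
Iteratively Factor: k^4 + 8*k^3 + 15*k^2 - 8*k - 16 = (k + 4)*(k^3 + 4*k^2 - k - 4) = (k + 1)*(k + 4)*(k^2 + 3*k - 4) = (k - 1)*(k + 1)*(k + 4)*(k + 4)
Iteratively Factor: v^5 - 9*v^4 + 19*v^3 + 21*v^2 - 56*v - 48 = (v + 1)*(v^4 - 10*v^3 + 29*v^2 - 8*v - 48) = (v + 1)^2*(v^3 - 11*v^2 + 40*v - 48) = (v - 4)*(v + 1)^2*(v^2 - 7*v + 12) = (v - 4)^2*(v + 1)^2*(v - 3)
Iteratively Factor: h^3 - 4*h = (h - 2)*(h^2 + 2*h) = h*(h - 2)*(h + 2)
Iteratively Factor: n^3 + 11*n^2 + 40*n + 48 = (n + 3)*(n^2 + 8*n + 16) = (n + 3)*(n + 4)*(n + 4)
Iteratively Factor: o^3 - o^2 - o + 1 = (o + 1)*(o^2 - 2*o + 1) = (o - 1)*(o + 1)*(o - 1)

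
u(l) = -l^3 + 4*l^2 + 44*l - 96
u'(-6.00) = -112.00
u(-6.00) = 0.00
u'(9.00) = -127.00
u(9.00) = -105.00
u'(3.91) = 29.42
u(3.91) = 77.42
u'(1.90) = 48.37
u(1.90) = -4.82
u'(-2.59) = 3.16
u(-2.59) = -165.75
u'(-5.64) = -96.55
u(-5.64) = -37.52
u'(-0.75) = 36.31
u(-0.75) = -126.33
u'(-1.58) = 23.87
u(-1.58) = -151.59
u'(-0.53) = 38.92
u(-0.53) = -118.05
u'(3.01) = 40.90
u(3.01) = 45.41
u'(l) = -3*l^2 + 8*l + 44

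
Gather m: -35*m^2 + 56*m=-35*m^2 + 56*m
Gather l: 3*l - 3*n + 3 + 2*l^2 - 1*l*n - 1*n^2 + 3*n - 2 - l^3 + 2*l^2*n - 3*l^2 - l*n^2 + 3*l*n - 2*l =-l^3 + l^2*(2*n - 1) + l*(-n^2 + 2*n + 1) - n^2 + 1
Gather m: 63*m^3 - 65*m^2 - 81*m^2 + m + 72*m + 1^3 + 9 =63*m^3 - 146*m^2 + 73*m + 10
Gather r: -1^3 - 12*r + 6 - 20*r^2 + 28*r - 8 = -20*r^2 + 16*r - 3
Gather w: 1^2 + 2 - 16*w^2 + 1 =4 - 16*w^2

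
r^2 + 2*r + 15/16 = (r + 3/4)*(r + 5/4)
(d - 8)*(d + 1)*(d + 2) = d^3 - 5*d^2 - 22*d - 16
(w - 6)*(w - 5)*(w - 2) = w^3 - 13*w^2 + 52*w - 60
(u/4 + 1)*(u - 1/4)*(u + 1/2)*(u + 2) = u^4/4 + 25*u^3/16 + 75*u^2/32 + 5*u/16 - 1/4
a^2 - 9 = (a - 3)*(a + 3)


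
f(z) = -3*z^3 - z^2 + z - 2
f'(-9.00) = -710.00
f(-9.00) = 2095.00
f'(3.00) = -86.00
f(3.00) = -89.00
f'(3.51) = -116.90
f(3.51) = -140.54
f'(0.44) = -1.62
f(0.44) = -2.01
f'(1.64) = -26.49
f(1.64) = -16.28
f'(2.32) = -52.08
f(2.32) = -42.52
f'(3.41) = -110.47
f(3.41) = -129.17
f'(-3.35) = -93.30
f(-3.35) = 96.21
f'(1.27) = -16.06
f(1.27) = -8.49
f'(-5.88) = -298.41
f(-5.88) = 567.44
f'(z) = -9*z^2 - 2*z + 1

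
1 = 1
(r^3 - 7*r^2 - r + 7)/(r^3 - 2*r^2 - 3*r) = (r^2 - 8*r + 7)/(r*(r - 3))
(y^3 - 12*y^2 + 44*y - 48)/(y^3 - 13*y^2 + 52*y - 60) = (y - 4)/(y - 5)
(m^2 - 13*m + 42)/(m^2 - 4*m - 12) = (m - 7)/(m + 2)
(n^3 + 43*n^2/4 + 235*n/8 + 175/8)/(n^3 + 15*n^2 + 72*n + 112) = (8*n^2 + 30*n + 25)/(8*(n^2 + 8*n + 16))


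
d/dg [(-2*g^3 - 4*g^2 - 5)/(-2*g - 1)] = 2*(4*g^3 + 7*g^2 + 4*g - 5)/(4*g^2 + 4*g + 1)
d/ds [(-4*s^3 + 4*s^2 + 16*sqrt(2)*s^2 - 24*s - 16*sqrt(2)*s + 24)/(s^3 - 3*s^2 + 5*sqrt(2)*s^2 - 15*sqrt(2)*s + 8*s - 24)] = 4*(-9*sqrt(2)*s^4 + 2*s^4 - 4*s^3 + 38*sqrt(2)*s^3 - 36*s^2 + 35*sqrt(2)*s^2 - 252*sqrt(2)*s - 12*s + 96 + 186*sqrt(2))/(s^6 - 6*s^5 + 10*sqrt(2)*s^5 - 60*sqrt(2)*s^4 + 75*s^4 - 396*s^3 + 170*sqrt(2)*s^3 - 480*sqrt(2)*s^2 + 658*s^2 - 384*s + 720*sqrt(2)*s + 576)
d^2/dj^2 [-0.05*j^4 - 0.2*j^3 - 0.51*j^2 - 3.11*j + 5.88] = -0.6*j^2 - 1.2*j - 1.02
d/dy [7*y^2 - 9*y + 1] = 14*y - 9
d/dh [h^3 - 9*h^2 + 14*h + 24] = 3*h^2 - 18*h + 14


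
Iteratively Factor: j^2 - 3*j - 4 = (j - 4)*(j + 1)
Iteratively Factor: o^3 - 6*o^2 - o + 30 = (o - 5)*(o^2 - o - 6) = (o - 5)*(o - 3)*(o + 2)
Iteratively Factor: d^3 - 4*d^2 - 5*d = (d + 1)*(d^2 - 5*d) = (d - 5)*(d + 1)*(d)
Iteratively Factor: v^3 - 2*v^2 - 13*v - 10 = (v + 1)*(v^2 - 3*v - 10) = (v - 5)*(v + 1)*(v + 2)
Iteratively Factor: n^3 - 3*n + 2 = (n + 2)*(n^2 - 2*n + 1) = (n - 1)*(n + 2)*(n - 1)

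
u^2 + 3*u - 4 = (u - 1)*(u + 4)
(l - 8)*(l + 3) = l^2 - 5*l - 24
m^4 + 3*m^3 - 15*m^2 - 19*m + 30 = (m - 3)*(m - 1)*(m + 2)*(m + 5)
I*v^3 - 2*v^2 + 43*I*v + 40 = (v - 5*I)*(v + 8*I)*(I*v + 1)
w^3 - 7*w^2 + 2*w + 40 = (w - 5)*(w - 4)*(w + 2)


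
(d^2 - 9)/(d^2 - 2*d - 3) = (d + 3)/(d + 1)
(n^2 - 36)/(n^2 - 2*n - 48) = (n - 6)/(n - 8)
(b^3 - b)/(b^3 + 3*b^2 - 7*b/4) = 4*(b^2 - 1)/(4*b^2 + 12*b - 7)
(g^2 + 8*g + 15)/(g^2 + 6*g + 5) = (g + 3)/(g + 1)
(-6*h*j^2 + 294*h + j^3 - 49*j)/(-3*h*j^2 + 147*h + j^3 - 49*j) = (6*h - j)/(3*h - j)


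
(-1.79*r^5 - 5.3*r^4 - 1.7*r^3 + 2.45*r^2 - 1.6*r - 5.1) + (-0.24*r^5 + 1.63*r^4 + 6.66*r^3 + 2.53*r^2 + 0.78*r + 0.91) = -2.03*r^5 - 3.67*r^4 + 4.96*r^3 + 4.98*r^2 - 0.82*r - 4.19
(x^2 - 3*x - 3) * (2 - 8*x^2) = -8*x^4 + 24*x^3 + 26*x^2 - 6*x - 6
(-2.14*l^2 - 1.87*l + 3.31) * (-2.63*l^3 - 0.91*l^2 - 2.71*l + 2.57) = 5.6282*l^5 + 6.8655*l^4 - 1.2042*l^3 - 3.4442*l^2 - 13.776*l + 8.5067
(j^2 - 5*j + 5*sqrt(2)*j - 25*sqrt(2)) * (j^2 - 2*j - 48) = j^4 - 7*j^3 + 5*sqrt(2)*j^3 - 35*sqrt(2)*j^2 - 38*j^2 - 190*sqrt(2)*j + 240*j + 1200*sqrt(2)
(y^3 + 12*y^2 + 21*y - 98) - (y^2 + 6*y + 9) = y^3 + 11*y^2 + 15*y - 107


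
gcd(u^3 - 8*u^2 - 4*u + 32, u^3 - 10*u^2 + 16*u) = u^2 - 10*u + 16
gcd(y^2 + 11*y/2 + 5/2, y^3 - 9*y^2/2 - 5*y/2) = y + 1/2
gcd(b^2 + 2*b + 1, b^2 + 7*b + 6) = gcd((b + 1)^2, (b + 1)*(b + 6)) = b + 1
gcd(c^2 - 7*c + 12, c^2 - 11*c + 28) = c - 4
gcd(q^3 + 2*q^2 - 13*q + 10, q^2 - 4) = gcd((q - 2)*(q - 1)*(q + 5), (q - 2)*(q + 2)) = q - 2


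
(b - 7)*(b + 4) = b^2 - 3*b - 28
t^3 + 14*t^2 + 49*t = t*(t + 7)^2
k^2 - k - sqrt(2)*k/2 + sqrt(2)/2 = (k - 1)*(k - sqrt(2)/2)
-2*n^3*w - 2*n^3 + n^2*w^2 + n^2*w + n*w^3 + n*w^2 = (-n + w)*(2*n + w)*(n*w + n)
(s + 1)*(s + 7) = s^2 + 8*s + 7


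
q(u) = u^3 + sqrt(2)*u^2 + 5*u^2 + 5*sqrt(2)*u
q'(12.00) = 593.01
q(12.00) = 2736.50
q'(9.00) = 365.53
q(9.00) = 1312.19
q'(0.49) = 14.08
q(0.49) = 5.12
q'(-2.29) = -6.57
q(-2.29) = 5.44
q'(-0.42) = 2.21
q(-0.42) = -1.91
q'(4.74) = 135.28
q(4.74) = 284.13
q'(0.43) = 13.14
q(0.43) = 4.31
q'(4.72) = 134.46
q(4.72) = 281.43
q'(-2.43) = -6.39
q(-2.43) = 6.34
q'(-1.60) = -5.77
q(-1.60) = 1.01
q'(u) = 3*u^2 + 2*sqrt(2)*u + 10*u + 5*sqrt(2)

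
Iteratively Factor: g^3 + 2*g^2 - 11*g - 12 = (g + 1)*(g^2 + g - 12) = (g - 3)*(g + 1)*(g + 4)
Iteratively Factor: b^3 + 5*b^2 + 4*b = (b + 1)*(b^2 + 4*b) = b*(b + 1)*(b + 4)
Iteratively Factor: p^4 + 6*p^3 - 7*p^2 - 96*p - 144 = (p + 4)*(p^3 + 2*p^2 - 15*p - 36) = (p + 3)*(p + 4)*(p^2 - p - 12) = (p - 4)*(p + 3)*(p + 4)*(p + 3)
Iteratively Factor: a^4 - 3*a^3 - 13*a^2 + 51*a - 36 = (a + 4)*(a^3 - 7*a^2 + 15*a - 9) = (a - 3)*(a + 4)*(a^2 - 4*a + 3) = (a - 3)^2*(a + 4)*(a - 1)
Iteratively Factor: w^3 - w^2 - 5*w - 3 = (w - 3)*(w^2 + 2*w + 1) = (w - 3)*(w + 1)*(w + 1)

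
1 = 1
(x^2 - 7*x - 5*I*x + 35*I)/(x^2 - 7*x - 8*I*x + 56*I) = (x - 5*I)/(x - 8*I)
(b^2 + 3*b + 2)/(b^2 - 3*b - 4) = (b + 2)/(b - 4)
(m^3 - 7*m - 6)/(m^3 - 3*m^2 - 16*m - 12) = (m - 3)/(m - 6)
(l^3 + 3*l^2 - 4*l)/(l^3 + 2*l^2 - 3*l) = (l + 4)/(l + 3)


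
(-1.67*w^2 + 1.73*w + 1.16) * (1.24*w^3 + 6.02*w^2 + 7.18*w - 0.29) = -2.0708*w^5 - 7.9082*w^4 - 0.137600000000001*w^3 + 19.8889*w^2 + 7.8271*w - 0.3364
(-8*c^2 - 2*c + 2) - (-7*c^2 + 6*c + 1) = -c^2 - 8*c + 1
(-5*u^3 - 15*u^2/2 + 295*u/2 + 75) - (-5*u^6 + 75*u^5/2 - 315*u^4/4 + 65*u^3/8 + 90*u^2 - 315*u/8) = 5*u^6 - 75*u^5/2 + 315*u^4/4 - 105*u^3/8 - 195*u^2/2 + 1495*u/8 + 75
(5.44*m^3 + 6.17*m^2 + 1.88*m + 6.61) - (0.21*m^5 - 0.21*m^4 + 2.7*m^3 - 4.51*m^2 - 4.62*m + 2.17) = -0.21*m^5 + 0.21*m^4 + 2.74*m^3 + 10.68*m^2 + 6.5*m + 4.44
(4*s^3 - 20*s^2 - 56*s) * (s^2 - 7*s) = 4*s^5 - 48*s^4 + 84*s^3 + 392*s^2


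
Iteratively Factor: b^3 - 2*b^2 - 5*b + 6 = (b - 1)*(b^2 - b - 6) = (b - 3)*(b - 1)*(b + 2)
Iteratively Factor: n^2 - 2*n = (n)*(n - 2)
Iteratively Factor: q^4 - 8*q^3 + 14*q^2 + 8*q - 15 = (q - 1)*(q^3 - 7*q^2 + 7*q + 15) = (q - 1)*(q + 1)*(q^2 - 8*q + 15) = (q - 3)*(q - 1)*(q + 1)*(q - 5)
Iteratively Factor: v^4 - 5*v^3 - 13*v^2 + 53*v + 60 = (v - 4)*(v^3 - v^2 - 17*v - 15) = (v - 5)*(v - 4)*(v^2 + 4*v + 3) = (v - 5)*(v - 4)*(v + 1)*(v + 3)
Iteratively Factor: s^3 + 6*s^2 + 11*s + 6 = (s + 2)*(s^2 + 4*s + 3) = (s + 1)*(s + 2)*(s + 3)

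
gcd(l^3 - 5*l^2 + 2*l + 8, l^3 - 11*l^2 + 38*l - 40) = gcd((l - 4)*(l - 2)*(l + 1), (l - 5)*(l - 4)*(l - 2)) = l^2 - 6*l + 8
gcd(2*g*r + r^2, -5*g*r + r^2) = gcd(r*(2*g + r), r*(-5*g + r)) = r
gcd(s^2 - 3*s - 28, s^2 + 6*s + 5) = 1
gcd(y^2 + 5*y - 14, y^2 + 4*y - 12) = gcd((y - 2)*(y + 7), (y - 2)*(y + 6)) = y - 2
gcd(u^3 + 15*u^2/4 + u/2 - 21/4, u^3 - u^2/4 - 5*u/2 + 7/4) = u^2 + 3*u/4 - 7/4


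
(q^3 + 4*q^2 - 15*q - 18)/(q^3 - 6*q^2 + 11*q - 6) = (q^2 + 7*q + 6)/(q^2 - 3*q + 2)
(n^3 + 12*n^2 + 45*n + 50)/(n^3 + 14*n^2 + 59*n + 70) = (n + 5)/(n + 7)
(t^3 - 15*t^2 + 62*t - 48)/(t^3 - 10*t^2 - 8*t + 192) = (t - 1)/(t + 4)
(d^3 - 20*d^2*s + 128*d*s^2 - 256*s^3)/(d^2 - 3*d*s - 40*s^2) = (d^2 - 12*d*s + 32*s^2)/(d + 5*s)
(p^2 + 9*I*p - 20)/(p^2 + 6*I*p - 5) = (p + 4*I)/(p + I)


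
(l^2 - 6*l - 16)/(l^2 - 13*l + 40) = (l + 2)/(l - 5)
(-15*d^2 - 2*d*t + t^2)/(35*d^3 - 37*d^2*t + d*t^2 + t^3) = (3*d + t)/(-7*d^2 + 6*d*t + t^2)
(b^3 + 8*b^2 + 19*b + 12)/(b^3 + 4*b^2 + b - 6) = (b^2 + 5*b + 4)/(b^2 + b - 2)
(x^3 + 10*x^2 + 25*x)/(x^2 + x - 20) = x*(x + 5)/(x - 4)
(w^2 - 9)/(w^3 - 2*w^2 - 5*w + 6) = (w + 3)/(w^2 + w - 2)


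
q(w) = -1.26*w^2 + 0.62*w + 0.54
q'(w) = 0.62 - 2.52*w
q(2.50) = -5.78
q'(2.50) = -5.68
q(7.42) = -64.23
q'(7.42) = -18.08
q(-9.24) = -112.76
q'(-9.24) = 23.90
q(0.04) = 0.56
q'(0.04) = 0.52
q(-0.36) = 0.15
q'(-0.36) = 1.53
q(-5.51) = -41.13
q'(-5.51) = 14.51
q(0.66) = 0.40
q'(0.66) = -1.04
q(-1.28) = -2.32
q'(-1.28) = 3.85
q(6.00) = -41.10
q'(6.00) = -14.50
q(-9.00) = -107.10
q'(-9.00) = 23.30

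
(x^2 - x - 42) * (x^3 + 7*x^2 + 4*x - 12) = x^5 + 6*x^4 - 45*x^3 - 310*x^2 - 156*x + 504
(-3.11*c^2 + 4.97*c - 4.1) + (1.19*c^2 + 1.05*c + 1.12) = -1.92*c^2 + 6.02*c - 2.98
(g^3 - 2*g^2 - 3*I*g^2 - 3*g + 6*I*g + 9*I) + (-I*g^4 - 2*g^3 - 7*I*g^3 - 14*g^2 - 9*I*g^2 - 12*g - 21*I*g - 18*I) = -I*g^4 - g^3 - 7*I*g^3 - 16*g^2 - 12*I*g^2 - 15*g - 15*I*g - 9*I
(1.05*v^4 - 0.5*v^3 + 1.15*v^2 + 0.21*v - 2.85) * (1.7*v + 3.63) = 1.785*v^5 + 2.9615*v^4 + 0.14*v^3 + 4.5315*v^2 - 4.0827*v - 10.3455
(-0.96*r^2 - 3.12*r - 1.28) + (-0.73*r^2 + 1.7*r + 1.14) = -1.69*r^2 - 1.42*r - 0.14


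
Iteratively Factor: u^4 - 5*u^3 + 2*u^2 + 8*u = (u - 2)*(u^3 - 3*u^2 - 4*u) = u*(u - 2)*(u^2 - 3*u - 4) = u*(u - 2)*(u + 1)*(u - 4)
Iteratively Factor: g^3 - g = (g)*(g^2 - 1) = g*(g - 1)*(g + 1)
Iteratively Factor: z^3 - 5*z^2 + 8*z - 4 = (z - 2)*(z^2 - 3*z + 2) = (z - 2)^2*(z - 1)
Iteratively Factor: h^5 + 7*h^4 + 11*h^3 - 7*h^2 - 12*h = (h + 3)*(h^4 + 4*h^3 - h^2 - 4*h) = (h - 1)*(h + 3)*(h^3 + 5*h^2 + 4*h) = h*(h - 1)*(h + 3)*(h^2 + 5*h + 4) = h*(h - 1)*(h + 1)*(h + 3)*(h + 4)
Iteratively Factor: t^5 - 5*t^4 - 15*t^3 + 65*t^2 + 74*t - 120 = (t - 4)*(t^4 - t^3 - 19*t^2 - 11*t + 30) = (t - 5)*(t - 4)*(t^3 + 4*t^2 + t - 6) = (t - 5)*(t - 4)*(t + 3)*(t^2 + t - 2) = (t - 5)*(t - 4)*(t - 1)*(t + 3)*(t + 2)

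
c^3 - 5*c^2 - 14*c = c*(c - 7)*(c + 2)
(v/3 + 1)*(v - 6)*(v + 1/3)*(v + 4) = v^4/3 + 4*v^3/9 - 89*v^2/9 - 82*v/3 - 8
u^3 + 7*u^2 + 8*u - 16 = (u - 1)*(u + 4)^2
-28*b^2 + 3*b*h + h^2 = (-4*b + h)*(7*b + h)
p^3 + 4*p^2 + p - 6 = (p - 1)*(p + 2)*(p + 3)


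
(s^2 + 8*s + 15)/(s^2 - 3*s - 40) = (s + 3)/(s - 8)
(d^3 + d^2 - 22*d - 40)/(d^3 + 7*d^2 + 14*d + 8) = (d - 5)/(d + 1)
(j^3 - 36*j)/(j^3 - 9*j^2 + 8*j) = (j^2 - 36)/(j^2 - 9*j + 8)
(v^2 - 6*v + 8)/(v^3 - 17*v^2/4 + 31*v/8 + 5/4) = 8*(v - 4)/(8*v^2 - 18*v - 5)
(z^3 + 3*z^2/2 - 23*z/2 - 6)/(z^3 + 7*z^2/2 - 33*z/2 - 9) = (z + 4)/(z + 6)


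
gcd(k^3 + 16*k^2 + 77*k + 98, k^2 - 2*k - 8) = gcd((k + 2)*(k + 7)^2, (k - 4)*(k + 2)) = k + 2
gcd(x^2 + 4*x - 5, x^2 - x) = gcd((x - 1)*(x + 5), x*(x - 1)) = x - 1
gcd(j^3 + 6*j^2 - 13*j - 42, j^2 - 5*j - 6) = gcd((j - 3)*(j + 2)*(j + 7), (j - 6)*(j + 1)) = 1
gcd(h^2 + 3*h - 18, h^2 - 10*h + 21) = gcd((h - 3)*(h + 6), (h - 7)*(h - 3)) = h - 3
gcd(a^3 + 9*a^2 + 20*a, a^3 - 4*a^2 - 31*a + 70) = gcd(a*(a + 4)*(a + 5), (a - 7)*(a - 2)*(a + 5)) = a + 5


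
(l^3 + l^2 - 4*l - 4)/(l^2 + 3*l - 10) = (l^2 + 3*l + 2)/(l + 5)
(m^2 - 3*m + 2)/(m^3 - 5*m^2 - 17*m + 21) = (m - 2)/(m^2 - 4*m - 21)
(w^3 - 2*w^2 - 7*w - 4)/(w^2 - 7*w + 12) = (w^2 + 2*w + 1)/(w - 3)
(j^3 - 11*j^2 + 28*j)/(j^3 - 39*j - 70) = j*(j - 4)/(j^2 + 7*j + 10)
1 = 1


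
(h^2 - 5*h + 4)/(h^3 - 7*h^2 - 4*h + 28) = (h^2 - 5*h + 4)/(h^3 - 7*h^2 - 4*h + 28)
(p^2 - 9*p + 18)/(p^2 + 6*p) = (p^2 - 9*p + 18)/(p*(p + 6))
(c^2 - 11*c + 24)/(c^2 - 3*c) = (c - 8)/c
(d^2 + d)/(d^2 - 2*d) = (d + 1)/(d - 2)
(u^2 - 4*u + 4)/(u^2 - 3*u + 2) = (u - 2)/(u - 1)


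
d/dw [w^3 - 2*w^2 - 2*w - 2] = 3*w^2 - 4*w - 2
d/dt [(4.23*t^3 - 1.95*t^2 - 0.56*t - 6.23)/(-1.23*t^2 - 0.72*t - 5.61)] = (-5.2029*t^4 - 6.0912*t^3 - 70.4757*t^2 + 6.5532*t - 1.344)/(1.5129*t^4 + 1.7712*t^3 + 14.319*t^2 + 8.0784*t + 31.4721)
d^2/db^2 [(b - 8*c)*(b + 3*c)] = 2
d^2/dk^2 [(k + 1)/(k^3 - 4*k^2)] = 2*(3*k^3 - 6*k^2 - 16*k + 48)/(k^4*(k^3 - 12*k^2 + 48*k - 64))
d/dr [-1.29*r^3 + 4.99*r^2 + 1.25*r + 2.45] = -3.87*r^2 + 9.98*r + 1.25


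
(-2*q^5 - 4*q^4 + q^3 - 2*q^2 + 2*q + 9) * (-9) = 18*q^5 + 36*q^4 - 9*q^3 + 18*q^2 - 18*q - 81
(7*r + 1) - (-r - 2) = 8*r + 3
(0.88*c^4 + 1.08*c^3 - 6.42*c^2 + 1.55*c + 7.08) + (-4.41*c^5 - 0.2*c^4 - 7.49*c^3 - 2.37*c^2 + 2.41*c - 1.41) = -4.41*c^5 + 0.68*c^4 - 6.41*c^3 - 8.79*c^2 + 3.96*c + 5.67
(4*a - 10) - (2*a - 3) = 2*a - 7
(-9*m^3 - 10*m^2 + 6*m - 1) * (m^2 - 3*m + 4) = -9*m^5 + 17*m^4 - 59*m^2 + 27*m - 4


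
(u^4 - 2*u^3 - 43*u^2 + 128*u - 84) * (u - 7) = u^5 - 9*u^4 - 29*u^3 + 429*u^2 - 980*u + 588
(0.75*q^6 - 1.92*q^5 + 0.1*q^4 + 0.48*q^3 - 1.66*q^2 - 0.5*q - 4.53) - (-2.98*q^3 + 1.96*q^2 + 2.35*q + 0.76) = 0.75*q^6 - 1.92*q^5 + 0.1*q^4 + 3.46*q^3 - 3.62*q^2 - 2.85*q - 5.29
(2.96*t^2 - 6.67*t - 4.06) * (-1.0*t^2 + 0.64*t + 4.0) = -2.96*t^4 + 8.5644*t^3 + 11.6312*t^2 - 29.2784*t - 16.24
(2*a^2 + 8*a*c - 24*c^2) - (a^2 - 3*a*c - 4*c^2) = a^2 + 11*a*c - 20*c^2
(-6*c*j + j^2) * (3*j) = -18*c*j^2 + 3*j^3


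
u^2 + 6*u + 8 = (u + 2)*(u + 4)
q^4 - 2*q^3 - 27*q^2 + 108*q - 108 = (q - 3)^2*(q - 2)*(q + 6)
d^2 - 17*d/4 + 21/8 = (d - 7/2)*(d - 3/4)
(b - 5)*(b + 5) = b^2 - 25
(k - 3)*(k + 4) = k^2 + k - 12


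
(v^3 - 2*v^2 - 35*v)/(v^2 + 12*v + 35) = v*(v - 7)/(v + 7)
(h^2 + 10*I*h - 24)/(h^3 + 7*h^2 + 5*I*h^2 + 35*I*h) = (h^2 + 10*I*h - 24)/(h*(h^2 + h*(7 + 5*I) + 35*I))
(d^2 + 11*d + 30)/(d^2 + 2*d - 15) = (d + 6)/(d - 3)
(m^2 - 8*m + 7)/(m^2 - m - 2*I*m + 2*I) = (m - 7)/(m - 2*I)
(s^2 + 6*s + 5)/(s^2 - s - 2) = (s + 5)/(s - 2)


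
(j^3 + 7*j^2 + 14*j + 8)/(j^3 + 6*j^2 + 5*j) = (j^2 + 6*j + 8)/(j*(j + 5))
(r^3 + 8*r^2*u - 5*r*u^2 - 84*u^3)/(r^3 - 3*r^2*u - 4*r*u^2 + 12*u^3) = (r^2 + 11*r*u + 28*u^2)/(r^2 - 4*u^2)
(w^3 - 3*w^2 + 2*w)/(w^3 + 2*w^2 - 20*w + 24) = w*(w - 1)/(w^2 + 4*w - 12)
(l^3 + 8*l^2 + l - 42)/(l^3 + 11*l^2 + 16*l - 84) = (l + 3)/(l + 6)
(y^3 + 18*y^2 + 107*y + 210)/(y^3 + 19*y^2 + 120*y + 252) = (y + 5)/(y + 6)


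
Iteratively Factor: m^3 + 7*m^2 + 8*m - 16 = (m - 1)*(m^2 + 8*m + 16) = (m - 1)*(m + 4)*(m + 4)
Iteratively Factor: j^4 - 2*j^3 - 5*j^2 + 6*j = (j - 1)*(j^3 - j^2 - 6*j) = j*(j - 1)*(j^2 - j - 6) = j*(j - 1)*(j + 2)*(j - 3)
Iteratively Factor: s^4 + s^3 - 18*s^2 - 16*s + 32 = (s + 4)*(s^3 - 3*s^2 - 6*s + 8) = (s + 2)*(s + 4)*(s^2 - 5*s + 4) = (s - 4)*(s + 2)*(s + 4)*(s - 1)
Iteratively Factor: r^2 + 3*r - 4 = (r + 4)*(r - 1)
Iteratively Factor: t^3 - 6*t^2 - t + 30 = (t - 5)*(t^2 - t - 6) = (t - 5)*(t - 3)*(t + 2)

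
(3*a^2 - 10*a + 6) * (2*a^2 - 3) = 6*a^4 - 20*a^3 + 3*a^2 + 30*a - 18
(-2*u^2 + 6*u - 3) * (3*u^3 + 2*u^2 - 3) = -6*u^5 + 14*u^4 + 3*u^3 - 18*u + 9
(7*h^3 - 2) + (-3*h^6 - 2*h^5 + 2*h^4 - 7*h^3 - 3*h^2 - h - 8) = -3*h^6 - 2*h^5 + 2*h^4 - 3*h^2 - h - 10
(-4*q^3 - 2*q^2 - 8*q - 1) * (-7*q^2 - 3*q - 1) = 28*q^5 + 26*q^4 + 66*q^3 + 33*q^2 + 11*q + 1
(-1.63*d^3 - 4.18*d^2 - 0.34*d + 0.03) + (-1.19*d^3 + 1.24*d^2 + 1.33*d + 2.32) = -2.82*d^3 - 2.94*d^2 + 0.99*d + 2.35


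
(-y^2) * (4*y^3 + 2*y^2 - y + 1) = -4*y^5 - 2*y^4 + y^3 - y^2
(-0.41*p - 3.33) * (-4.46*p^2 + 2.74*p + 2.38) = 1.8286*p^3 + 13.7284*p^2 - 10.1*p - 7.9254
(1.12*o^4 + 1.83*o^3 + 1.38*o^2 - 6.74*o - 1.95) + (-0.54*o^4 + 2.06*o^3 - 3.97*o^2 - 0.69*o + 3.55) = 0.58*o^4 + 3.89*o^3 - 2.59*o^2 - 7.43*o + 1.6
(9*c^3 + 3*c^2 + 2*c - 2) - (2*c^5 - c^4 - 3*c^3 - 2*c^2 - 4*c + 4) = -2*c^5 + c^4 + 12*c^3 + 5*c^2 + 6*c - 6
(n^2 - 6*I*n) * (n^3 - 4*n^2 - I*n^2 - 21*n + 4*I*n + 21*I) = n^5 - 4*n^4 - 7*I*n^4 - 27*n^3 + 28*I*n^3 + 24*n^2 + 147*I*n^2 + 126*n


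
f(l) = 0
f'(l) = 0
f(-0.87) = 0.00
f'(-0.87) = 0.00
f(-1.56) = 0.00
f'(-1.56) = 0.00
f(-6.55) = 0.00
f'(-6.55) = 0.00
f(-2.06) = 0.00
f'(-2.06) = 0.00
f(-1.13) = 0.00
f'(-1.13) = 0.00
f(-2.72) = 0.00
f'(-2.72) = 0.00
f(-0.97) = 0.00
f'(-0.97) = 0.00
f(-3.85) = 0.00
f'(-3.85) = 0.00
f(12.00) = 0.00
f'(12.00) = 0.00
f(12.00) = 0.00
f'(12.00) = 0.00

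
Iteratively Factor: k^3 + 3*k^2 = (k + 3)*(k^2) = k*(k + 3)*(k)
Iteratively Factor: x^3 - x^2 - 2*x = (x - 2)*(x^2 + x) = (x - 2)*(x + 1)*(x)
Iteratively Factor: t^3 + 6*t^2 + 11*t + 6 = (t + 3)*(t^2 + 3*t + 2) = (t + 1)*(t + 3)*(t + 2)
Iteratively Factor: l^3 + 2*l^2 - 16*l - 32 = (l + 2)*(l^2 - 16) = (l + 2)*(l + 4)*(l - 4)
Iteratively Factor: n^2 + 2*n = (n + 2)*(n)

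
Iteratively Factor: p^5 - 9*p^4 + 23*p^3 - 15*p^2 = (p - 1)*(p^4 - 8*p^3 + 15*p^2) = p*(p - 1)*(p^3 - 8*p^2 + 15*p) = p^2*(p - 1)*(p^2 - 8*p + 15) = p^2*(p - 5)*(p - 1)*(p - 3)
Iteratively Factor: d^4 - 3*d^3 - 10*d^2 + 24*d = (d - 2)*(d^3 - d^2 - 12*d) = (d - 4)*(d - 2)*(d^2 + 3*d) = d*(d - 4)*(d - 2)*(d + 3)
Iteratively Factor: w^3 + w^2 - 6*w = (w - 2)*(w^2 + 3*w) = w*(w - 2)*(w + 3)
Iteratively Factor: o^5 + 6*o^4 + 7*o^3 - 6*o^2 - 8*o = (o + 1)*(o^4 + 5*o^3 + 2*o^2 - 8*o) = (o - 1)*(o + 1)*(o^3 + 6*o^2 + 8*o) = (o - 1)*(o + 1)*(o + 2)*(o^2 + 4*o) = o*(o - 1)*(o + 1)*(o + 2)*(o + 4)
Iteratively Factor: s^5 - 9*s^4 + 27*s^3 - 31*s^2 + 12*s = (s - 4)*(s^4 - 5*s^3 + 7*s^2 - 3*s) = (s - 4)*(s - 3)*(s^3 - 2*s^2 + s) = s*(s - 4)*(s - 3)*(s^2 - 2*s + 1) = s*(s - 4)*(s - 3)*(s - 1)*(s - 1)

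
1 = 1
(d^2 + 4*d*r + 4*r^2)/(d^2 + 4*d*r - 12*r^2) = (d^2 + 4*d*r + 4*r^2)/(d^2 + 4*d*r - 12*r^2)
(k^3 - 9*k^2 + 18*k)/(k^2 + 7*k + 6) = k*(k^2 - 9*k + 18)/(k^2 + 7*k + 6)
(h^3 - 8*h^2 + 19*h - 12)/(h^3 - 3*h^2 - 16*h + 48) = (h - 1)/(h + 4)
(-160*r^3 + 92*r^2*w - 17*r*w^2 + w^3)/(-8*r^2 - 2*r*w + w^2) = (40*r^2 - 13*r*w + w^2)/(2*r + w)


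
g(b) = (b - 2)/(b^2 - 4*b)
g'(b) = (4 - 2*b)*(b - 2)/(b^2 - 4*b)^2 + 1/(b^2 - 4*b)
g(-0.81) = -0.72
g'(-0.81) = -0.78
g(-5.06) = -0.15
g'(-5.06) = -0.03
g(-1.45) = -0.44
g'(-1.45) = -0.25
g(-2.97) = -0.24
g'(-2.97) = -0.07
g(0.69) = 0.57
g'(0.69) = -1.10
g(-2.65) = -0.26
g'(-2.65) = -0.08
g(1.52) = 0.13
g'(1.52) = -0.30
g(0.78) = 0.49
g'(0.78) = -0.87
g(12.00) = 0.10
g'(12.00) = -0.01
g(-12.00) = -0.07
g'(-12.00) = -0.00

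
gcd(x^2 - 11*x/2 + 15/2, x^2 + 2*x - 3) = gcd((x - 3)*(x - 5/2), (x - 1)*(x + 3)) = 1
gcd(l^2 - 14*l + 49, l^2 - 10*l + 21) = l - 7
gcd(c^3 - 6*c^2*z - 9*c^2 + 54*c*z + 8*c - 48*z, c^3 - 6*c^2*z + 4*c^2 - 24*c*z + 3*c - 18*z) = -c + 6*z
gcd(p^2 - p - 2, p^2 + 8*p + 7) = p + 1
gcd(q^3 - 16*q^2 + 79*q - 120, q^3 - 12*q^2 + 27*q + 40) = q^2 - 13*q + 40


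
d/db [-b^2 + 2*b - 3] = 2 - 2*b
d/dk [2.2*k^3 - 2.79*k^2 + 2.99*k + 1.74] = 6.6*k^2 - 5.58*k + 2.99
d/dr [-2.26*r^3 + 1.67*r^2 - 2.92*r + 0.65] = -6.78*r^2 + 3.34*r - 2.92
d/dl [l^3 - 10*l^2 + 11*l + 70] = 3*l^2 - 20*l + 11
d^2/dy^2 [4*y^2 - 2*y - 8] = 8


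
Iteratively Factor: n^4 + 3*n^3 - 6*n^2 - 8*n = (n - 2)*(n^3 + 5*n^2 + 4*n) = n*(n - 2)*(n^2 + 5*n + 4) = n*(n - 2)*(n + 1)*(n + 4)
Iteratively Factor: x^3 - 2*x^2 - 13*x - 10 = (x + 1)*(x^2 - 3*x - 10) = (x - 5)*(x + 1)*(x + 2)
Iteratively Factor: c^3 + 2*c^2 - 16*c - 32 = (c - 4)*(c^2 + 6*c + 8) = (c - 4)*(c + 4)*(c + 2)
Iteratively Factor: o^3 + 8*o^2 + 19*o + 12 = (o + 1)*(o^2 + 7*o + 12) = (o + 1)*(o + 3)*(o + 4)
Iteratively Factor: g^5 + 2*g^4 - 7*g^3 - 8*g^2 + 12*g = (g)*(g^4 + 2*g^3 - 7*g^2 - 8*g + 12) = g*(g + 3)*(g^3 - g^2 - 4*g + 4) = g*(g + 2)*(g + 3)*(g^2 - 3*g + 2) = g*(g - 2)*(g + 2)*(g + 3)*(g - 1)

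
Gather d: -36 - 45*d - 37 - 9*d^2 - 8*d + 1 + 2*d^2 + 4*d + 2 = -7*d^2 - 49*d - 70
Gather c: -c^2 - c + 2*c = -c^2 + c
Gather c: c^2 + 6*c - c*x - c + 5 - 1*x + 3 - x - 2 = c^2 + c*(5 - x) - 2*x + 6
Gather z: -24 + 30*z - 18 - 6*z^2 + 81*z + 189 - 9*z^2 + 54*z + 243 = -15*z^2 + 165*z + 390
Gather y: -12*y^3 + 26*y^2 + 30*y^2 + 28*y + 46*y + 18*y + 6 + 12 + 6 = -12*y^3 + 56*y^2 + 92*y + 24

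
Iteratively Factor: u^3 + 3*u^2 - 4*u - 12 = (u + 3)*(u^2 - 4) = (u + 2)*(u + 3)*(u - 2)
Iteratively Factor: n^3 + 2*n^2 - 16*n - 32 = (n - 4)*(n^2 + 6*n + 8) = (n - 4)*(n + 2)*(n + 4)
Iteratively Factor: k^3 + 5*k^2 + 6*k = (k)*(k^2 + 5*k + 6) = k*(k + 2)*(k + 3)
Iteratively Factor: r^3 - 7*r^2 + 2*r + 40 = (r + 2)*(r^2 - 9*r + 20) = (r - 4)*(r + 2)*(r - 5)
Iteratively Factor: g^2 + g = (g + 1)*(g)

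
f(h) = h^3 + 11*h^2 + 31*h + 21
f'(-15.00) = 376.00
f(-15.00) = -1344.00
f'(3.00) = 124.00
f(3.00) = 240.00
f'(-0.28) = 25.08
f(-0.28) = 13.16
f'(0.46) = 41.75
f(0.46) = 37.68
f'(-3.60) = -9.32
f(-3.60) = 5.30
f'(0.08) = 32.78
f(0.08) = 23.55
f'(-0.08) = 29.26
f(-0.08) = 18.59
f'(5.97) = 269.26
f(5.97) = 810.90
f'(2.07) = 89.39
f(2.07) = 141.17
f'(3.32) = 137.11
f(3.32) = 281.76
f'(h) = 3*h^2 + 22*h + 31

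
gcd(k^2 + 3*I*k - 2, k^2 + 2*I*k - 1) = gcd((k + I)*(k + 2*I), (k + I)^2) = k + I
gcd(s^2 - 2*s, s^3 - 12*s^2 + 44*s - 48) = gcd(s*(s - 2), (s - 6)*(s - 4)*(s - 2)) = s - 2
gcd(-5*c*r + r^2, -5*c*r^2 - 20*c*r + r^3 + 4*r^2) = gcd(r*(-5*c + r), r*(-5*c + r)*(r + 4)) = -5*c*r + r^2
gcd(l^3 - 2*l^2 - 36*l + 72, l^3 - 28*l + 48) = l^2 + 4*l - 12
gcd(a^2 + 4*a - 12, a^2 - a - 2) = a - 2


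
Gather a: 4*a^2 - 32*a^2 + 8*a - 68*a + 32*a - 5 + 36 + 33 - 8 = -28*a^2 - 28*a + 56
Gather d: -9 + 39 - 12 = 18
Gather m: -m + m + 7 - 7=0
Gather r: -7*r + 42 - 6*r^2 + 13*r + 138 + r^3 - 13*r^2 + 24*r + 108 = r^3 - 19*r^2 + 30*r + 288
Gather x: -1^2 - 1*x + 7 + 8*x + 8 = 7*x + 14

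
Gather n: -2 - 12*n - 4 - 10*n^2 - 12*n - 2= -10*n^2 - 24*n - 8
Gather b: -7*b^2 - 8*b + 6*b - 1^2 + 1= -7*b^2 - 2*b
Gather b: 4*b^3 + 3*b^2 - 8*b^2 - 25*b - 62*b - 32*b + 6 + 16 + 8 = 4*b^3 - 5*b^2 - 119*b + 30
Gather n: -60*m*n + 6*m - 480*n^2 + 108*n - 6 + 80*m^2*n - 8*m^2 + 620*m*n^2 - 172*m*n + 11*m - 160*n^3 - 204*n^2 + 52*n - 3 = -8*m^2 + 17*m - 160*n^3 + n^2*(620*m - 684) + n*(80*m^2 - 232*m + 160) - 9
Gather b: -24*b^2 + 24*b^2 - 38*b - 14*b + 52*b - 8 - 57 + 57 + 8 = 0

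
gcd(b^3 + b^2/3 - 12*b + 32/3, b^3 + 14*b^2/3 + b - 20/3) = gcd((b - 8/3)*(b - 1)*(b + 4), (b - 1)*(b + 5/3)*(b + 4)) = b^2 + 3*b - 4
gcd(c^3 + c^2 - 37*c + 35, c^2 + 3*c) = 1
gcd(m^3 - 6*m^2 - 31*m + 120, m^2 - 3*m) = m - 3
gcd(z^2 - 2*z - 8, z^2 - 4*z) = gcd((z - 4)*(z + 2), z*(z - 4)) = z - 4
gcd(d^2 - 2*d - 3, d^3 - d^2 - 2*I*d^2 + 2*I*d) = 1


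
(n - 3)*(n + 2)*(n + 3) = n^3 + 2*n^2 - 9*n - 18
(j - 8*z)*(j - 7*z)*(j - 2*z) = j^3 - 17*j^2*z + 86*j*z^2 - 112*z^3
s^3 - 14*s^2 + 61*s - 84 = (s - 7)*(s - 4)*(s - 3)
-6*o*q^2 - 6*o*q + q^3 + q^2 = q*(-6*o + q)*(q + 1)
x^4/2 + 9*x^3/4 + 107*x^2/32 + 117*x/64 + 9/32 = (x/2 + 1)*(x + 1/4)*(x + 3/4)*(x + 3/2)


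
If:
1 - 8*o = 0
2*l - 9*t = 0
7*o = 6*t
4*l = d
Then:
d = 21/8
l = 21/32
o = 1/8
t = 7/48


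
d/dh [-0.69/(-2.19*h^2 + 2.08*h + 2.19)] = (1.4352 - 3.0222*h)/(-2.19*h^2 + 2.08*h + 2.19)^2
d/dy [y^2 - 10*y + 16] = 2*y - 10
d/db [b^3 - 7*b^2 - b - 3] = 3*b^2 - 14*b - 1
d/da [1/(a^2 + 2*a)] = 2*(-a - 1)/(a^2*(a + 2)^2)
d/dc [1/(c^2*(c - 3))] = 3*(2 - c)/(c^3*(c^2 - 6*c + 9))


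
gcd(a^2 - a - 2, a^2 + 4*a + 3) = a + 1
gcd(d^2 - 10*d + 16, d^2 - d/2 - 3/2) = 1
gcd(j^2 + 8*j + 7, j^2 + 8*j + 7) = j^2 + 8*j + 7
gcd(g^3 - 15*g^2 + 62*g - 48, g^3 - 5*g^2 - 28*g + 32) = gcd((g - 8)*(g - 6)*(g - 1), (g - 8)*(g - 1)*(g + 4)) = g^2 - 9*g + 8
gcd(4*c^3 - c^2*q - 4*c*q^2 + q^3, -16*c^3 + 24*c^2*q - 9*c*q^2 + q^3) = 4*c^2 - 5*c*q + q^2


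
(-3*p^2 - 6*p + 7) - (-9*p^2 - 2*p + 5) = 6*p^2 - 4*p + 2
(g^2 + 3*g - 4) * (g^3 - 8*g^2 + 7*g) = g^5 - 5*g^4 - 21*g^3 + 53*g^2 - 28*g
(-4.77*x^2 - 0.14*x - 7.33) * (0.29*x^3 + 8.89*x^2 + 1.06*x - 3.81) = -1.3833*x^5 - 42.4459*x^4 - 8.4265*x^3 - 47.1384*x^2 - 7.2364*x + 27.9273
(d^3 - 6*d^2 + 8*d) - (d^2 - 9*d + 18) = d^3 - 7*d^2 + 17*d - 18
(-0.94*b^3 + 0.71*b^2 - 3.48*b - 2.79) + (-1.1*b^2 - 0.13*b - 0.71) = -0.94*b^3 - 0.39*b^2 - 3.61*b - 3.5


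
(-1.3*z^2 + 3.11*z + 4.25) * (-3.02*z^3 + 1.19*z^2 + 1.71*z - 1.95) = 3.926*z^5 - 10.9392*z^4 - 11.3571*z^3 + 12.9106*z^2 + 1.203*z - 8.2875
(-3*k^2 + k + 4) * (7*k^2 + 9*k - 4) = -21*k^4 - 20*k^3 + 49*k^2 + 32*k - 16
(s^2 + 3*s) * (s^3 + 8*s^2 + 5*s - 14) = s^5 + 11*s^4 + 29*s^3 + s^2 - 42*s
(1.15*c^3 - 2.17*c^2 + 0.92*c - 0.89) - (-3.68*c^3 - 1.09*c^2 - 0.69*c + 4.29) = 4.83*c^3 - 1.08*c^2 + 1.61*c - 5.18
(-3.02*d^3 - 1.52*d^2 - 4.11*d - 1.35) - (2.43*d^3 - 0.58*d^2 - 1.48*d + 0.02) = -5.45*d^3 - 0.94*d^2 - 2.63*d - 1.37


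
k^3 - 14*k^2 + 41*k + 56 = (k - 8)*(k - 7)*(k + 1)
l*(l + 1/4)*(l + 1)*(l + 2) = l^4 + 13*l^3/4 + 11*l^2/4 + l/2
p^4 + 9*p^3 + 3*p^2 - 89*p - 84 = (p - 3)*(p + 1)*(p + 4)*(p + 7)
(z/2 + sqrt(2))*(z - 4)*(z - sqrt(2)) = z^3/2 - 2*z^2 + sqrt(2)*z^2/2 - 2*sqrt(2)*z - 2*z + 8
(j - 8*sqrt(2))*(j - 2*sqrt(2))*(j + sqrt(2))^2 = j^4 - 8*sqrt(2)*j^3 - 6*j^2 + 44*sqrt(2)*j + 64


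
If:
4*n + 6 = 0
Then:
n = -3/2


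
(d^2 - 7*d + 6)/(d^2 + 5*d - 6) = (d - 6)/(d + 6)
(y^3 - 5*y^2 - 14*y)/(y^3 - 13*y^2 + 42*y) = (y + 2)/(y - 6)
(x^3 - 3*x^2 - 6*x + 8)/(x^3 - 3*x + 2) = (x - 4)/(x - 1)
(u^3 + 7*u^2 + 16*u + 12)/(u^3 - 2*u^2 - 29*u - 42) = (u + 2)/(u - 7)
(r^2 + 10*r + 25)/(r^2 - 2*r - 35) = (r + 5)/(r - 7)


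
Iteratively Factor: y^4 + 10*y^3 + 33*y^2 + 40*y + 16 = (y + 1)*(y^3 + 9*y^2 + 24*y + 16) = (y + 1)*(y + 4)*(y^2 + 5*y + 4) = (y + 1)*(y + 4)^2*(y + 1)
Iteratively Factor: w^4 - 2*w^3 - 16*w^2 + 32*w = (w - 4)*(w^3 + 2*w^2 - 8*w) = w*(w - 4)*(w^2 + 2*w - 8) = w*(w - 4)*(w - 2)*(w + 4)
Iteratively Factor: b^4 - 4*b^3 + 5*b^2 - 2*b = (b - 2)*(b^3 - 2*b^2 + b) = (b - 2)*(b - 1)*(b^2 - b) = (b - 2)*(b - 1)^2*(b)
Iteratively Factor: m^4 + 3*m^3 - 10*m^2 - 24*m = (m - 3)*(m^3 + 6*m^2 + 8*m) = m*(m - 3)*(m^2 + 6*m + 8) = m*(m - 3)*(m + 4)*(m + 2)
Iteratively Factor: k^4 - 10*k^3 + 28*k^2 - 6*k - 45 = (k + 1)*(k^3 - 11*k^2 + 39*k - 45) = (k - 5)*(k + 1)*(k^2 - 6*k + 9) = (k - 5)*(k - 3)*(k + 1)*(k - 3)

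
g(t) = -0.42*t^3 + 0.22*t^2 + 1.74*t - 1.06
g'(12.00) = -174.42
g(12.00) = -674.26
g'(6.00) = -40.98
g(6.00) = -73.42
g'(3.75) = -14.33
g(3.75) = -13.59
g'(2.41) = -4.52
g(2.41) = -1.47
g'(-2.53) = -7.44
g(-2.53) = 2.75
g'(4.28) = -19.46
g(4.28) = -22.51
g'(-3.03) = -11.16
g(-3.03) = 7.37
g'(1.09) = 0.72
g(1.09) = 0.55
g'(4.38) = -20.51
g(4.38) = -24.51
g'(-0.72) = 0.77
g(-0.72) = -2.04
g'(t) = -1.26*t^2 + 0.44*t + 1.74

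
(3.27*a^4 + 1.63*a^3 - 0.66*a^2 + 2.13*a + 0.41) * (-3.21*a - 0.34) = -10.4967*a^5 - 6.3441*a^4 + 1.5644*a^3 - 6.6129*a^2 - 2.0403*a - 0.1394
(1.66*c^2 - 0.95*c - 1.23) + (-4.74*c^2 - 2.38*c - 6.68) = -3.08*c^2 - 3.33*c - 7.91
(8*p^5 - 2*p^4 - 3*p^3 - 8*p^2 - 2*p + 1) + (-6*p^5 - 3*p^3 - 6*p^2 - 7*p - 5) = 2*p^5 - 2*p^4 - 6*p^3 - 14*p^2 - 9*p - 4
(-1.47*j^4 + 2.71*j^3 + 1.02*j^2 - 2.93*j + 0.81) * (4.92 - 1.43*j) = 2.1021*j^5 - 11.1077*j^4 + 11.8746*j^3 + 9.2083*j^2 - 15.5739*j + 3.9852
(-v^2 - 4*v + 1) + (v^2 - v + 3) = 4 - 5*v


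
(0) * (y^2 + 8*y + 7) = 0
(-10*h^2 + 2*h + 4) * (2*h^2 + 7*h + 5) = -20*h^4 - 66*h^3 - 28*h^2 + 38*h + 20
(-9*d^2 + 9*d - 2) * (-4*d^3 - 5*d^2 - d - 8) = 36*d^5 + 9*d^4 - 28*d^3 + 73*d^2 - 70*d + 16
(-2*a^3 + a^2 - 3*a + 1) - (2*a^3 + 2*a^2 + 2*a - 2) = -4*a^3 - a^2 - 5*a + 3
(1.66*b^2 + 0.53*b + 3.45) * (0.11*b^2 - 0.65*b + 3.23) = 0.1826*b^4 - 1.0207*b^3 + 5.3968*b^2 - 0.5306*b + 11.1435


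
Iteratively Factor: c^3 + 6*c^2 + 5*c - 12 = (c + 3)*(c^2 + 3*c - 4) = (c + 3)*(c + 4)*(c - 1)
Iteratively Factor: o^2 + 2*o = (o + 2)*(o)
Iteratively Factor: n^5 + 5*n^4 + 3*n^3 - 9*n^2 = (n - 1)*(n^4 + 6*n^3 + 9*n^2) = (n - 1)*(n + 3)*(n^3 + 3*n^2) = n*(n - 1)*(n + 3)*(n^2 + 3*n) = n*(n - 1)*(n + 3)^2*(n)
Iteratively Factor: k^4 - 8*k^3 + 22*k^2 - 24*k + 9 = (k - 1)*(k^3 - 7*k^2 + 15*k - 9) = (k - 3)*(k - 1)*(k^2 - 4*k + 3) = (k - 3)^2*(k - 1)*(k - 1)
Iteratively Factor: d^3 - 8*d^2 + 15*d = (d - 5)*(d^2 - 3*d) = d*(d - 5)*(d - 3)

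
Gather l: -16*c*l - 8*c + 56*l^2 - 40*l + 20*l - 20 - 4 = -8*c + 56*l^2 + l*(-16*c - 20) - 24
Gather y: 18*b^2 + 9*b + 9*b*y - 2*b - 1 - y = 18*b^2 + 7*b + y*(9*b - 1) - 1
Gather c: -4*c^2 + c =-4*c^2 + c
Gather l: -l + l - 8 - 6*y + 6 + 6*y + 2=0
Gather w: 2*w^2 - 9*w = 2*w^2 - 9*w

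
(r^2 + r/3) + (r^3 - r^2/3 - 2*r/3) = r^3 + 2*r^2/3 - r/3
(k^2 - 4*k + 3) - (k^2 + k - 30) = 33 - 5*k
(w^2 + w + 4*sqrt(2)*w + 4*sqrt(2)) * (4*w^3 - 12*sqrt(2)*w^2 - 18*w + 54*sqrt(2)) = 4*w^5 + 4*w^4 + 4*sqrt(2)*w^4 - 114*w^3 + 4*sqrt(2)*w^3 - 114*w^2 - 18*sqrt(2)*w^2 - 18*sqrt(2)*w + 432*w + 432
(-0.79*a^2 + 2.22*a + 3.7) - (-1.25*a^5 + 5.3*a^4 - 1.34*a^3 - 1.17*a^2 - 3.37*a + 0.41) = 1.25*a^5 - 5.3*a^4 + 1.34*a^3 + 0.38*a^2 + 5.59*a + 3.29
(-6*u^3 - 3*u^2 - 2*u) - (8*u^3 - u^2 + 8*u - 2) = -14*u^3 - 2*u^2 - 10*u + 2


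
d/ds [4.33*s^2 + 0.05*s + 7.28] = 8.66*s + 0.05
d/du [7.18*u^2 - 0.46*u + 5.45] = 14.36*u - 0.46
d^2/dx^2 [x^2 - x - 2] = 2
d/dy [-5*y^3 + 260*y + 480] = 260 - 15*y^2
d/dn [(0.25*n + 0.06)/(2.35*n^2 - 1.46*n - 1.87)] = (0.5875*n^2 - 0.365*n - (0.25*n + 0.06)*(4.7*n - 1.46) - 0.4675)/(-2.35*n^2 + 1.46*n + 1.87)^2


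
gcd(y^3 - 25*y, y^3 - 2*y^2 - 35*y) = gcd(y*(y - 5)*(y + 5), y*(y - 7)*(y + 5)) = y^2 + 5*y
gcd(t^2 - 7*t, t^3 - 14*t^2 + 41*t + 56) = t - 7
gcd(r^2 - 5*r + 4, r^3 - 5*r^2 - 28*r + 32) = r - 1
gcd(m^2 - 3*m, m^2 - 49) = 1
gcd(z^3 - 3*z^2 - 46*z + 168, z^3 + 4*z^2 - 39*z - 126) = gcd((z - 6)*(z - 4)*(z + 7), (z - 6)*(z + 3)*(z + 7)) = z^2 + z - 42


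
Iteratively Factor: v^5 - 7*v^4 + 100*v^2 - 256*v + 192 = (v - 2)*(v^4 - 5*v^3 - 10*v^2 + 80*v - 96) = (v - 3)*(v - 2)*(v^3 - 2*v^2 - 16*v + 32) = (v - 3)*(v - 2)^2*(v^2 - 16) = (v - 3)*(v - 2)^2*(v + 4)*(v - 4)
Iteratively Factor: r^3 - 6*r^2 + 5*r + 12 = (r - 3)*(r^2 - 3*r - 4) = (r - 3)*(r + 1)*(r - 4)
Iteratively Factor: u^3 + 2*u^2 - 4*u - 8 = (u + 2)*(u^2 - 4) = (u + 2)^2*(u - 2)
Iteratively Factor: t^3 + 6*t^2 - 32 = (t + 4)*(t^2 + 2*t - 8) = (t - 2)*(t + 4)*(t + 4)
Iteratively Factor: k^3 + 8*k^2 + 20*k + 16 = (k + 4)*(k^2 + 4*k + 4) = (k + 2)*(k + 4)*(k + 2)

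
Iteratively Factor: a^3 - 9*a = (a + 3)*(a^2 - 3*a) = (a - 3)*(a + 3)*(a)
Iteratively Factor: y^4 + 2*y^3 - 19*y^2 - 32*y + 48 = (y - 4)*(y^3 + 6*y^2 + 5*y - 12) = (y - 4)*(y - 1)*(y^2 + 7*y + 12) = (y - 4)*(y - 1)*(y + 4)*(y + 3)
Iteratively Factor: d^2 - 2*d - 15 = (d - 5)*(d + 3)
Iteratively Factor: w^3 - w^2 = (w)*(w^2 - w) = w*(w - 1)*(w)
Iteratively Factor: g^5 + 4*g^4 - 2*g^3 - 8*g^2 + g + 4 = (g + 1)*(g^4 + 3*g^3 - 5*g^2 - 3*g + 4) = (g + 1)*(g + 4)*(g^3 - g^2 - g + 1) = (g - 1)*(g + 1)*(g + 4)*(g^2 - 1) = (g - 1)*(g + 1)^2*(g + 4)*(g - 1)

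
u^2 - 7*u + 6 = (u - 6)*(u - 1)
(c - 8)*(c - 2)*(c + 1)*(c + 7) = c^4 - 2*c^3 - 57*c^2 + 58*c + 112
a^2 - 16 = (a - 4)*(a + 4)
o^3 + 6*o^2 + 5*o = o*(o + 1)*(o + 5)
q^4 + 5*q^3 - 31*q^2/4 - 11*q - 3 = (q - 2)*(q + 1/2)^2*(q + 6)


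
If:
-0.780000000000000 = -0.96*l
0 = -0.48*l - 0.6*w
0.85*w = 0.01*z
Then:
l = 0.81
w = -0.65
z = -55.25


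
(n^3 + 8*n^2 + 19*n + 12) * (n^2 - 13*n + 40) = n^5 - 5*n^4 - 45*n^3 + 85*n^2 + 604*n + 480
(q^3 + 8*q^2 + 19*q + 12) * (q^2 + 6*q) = q^5 + 14*q^4 + 67*q^3 + 126*q^2 + 72*q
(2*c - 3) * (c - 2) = 2*c^2 - 7*c + 6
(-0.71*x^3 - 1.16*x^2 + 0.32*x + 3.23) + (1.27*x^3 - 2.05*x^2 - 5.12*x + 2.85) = 0.56*x^3 - 3.21*x^2 - 4.8*x + 6.08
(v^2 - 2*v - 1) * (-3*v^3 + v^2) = -3*v^5 + 7*v^4 + v^3 - v^2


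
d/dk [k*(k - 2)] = 2*k - 2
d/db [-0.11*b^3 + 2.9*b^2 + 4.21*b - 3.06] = -0.33*b^2 + 5.8*b + 4.21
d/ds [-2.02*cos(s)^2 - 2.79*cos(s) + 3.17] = (4.04*cos(s) + 2.79)*sin(s)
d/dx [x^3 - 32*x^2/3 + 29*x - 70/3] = 3*x^2 - 64*x/3 + 29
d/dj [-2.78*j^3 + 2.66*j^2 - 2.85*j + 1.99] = -8.34*j^2 + 5.32*j - 2.85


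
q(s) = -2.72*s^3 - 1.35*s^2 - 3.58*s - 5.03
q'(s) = -8.16*s^2 - 2.7*s - 3.58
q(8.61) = -1872.05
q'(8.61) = -631.74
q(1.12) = -14.55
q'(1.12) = -16.84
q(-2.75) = 51.17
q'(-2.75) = -57.86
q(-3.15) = 77.87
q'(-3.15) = -76.04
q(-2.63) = 44.53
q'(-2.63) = -52.92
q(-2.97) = 64.95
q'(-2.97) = -67.54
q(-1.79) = 12.65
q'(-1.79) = -24.89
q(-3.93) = 153.29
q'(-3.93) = -119.00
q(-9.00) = 1900.72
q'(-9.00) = -640.24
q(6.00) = -662.63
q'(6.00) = -313.54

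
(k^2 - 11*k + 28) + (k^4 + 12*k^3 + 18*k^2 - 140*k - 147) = k^4 + 12*k^3 + 19*k^2 - 151*k - 119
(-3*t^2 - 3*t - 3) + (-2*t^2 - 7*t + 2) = -5*t^2 - 10*t - 1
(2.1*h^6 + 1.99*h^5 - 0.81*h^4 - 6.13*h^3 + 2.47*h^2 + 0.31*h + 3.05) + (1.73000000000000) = 2.1*h^6 + 1.99*h^5 - 0.81*h^4 - 6.13*h^3 + 2.47*h^2 + 0.31*h + 4.78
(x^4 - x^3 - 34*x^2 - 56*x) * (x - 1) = x^5 - 2*x^4 - 33*x^3 - 22*x^2 + 56*x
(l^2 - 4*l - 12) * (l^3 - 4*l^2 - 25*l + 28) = l^5 - 8*l^4 - 21*l^3 + 176*l^2 + 188*l - 336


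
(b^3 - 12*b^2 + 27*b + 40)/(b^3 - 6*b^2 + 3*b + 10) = (b - 8)/(b - 2)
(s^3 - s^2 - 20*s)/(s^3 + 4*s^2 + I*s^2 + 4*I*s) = (s - 5)/(s + I)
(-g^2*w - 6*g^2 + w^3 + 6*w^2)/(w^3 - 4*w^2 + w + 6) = (-g^2*w - 6*g^2 + w^3 + 6*w^2)/(w^3 - 4*w^2 + w + 6)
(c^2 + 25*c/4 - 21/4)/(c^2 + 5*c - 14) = (c - 3/4)/(c - 2)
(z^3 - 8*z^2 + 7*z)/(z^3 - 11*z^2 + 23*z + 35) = z*(z - 1)/(z^2 - 4*z - 5)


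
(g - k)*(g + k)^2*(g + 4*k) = g^4 + 5*g^3*k + 3*g^2*k^2 - 5*g*k^3 - 4*k^4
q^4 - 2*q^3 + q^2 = q^2*(q - 1)^2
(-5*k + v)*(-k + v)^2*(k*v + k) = -5*k^4*v - 5*k^4 + 11*k^3*v^2 + 11*k^3*v - 7*k^2*v^3 - 7*k^2*v^2 + k*v^4 + k*v^3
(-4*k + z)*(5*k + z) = -20*k^2 + k*z + z^2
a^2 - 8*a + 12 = (a - 6)*(a - 2)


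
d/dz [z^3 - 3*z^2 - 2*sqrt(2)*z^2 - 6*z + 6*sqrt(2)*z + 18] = 3*z^2 - 6*z - 4*sqrt(2)*z - 6 + 6*sqrt(2)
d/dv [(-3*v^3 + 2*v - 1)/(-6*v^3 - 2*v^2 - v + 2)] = (6*v^4 + 30*v^3 - 32*v^2 - 4*v + 3)/(36*v^6 + 24*v^5 + 16*v^4 - 20*v^3 - 7*v^2 - 4*v + 4)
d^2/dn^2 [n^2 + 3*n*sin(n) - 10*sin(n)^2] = -3*n*sin(n) + 40*sin(n)^2 + 6*cos(n) - 18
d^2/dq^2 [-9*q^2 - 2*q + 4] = -18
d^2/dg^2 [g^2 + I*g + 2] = 2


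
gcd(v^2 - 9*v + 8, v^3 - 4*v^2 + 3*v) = v - 1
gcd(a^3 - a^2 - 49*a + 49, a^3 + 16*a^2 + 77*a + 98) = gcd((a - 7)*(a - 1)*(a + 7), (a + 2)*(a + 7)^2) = a + 7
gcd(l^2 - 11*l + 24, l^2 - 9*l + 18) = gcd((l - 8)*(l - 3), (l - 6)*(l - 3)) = l - 3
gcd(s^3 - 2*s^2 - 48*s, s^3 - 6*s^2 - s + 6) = 1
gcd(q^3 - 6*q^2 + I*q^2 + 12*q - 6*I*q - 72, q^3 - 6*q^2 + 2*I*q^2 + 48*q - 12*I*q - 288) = q - 6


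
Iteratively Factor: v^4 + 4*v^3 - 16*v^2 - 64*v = (v + 4)*(v^3 - 16*v) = (v + 4)^2*(v^2 - 4*v) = v*(v + 4)^2*(v - 4)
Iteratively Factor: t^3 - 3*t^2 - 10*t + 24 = (t - 2)*(t^2 - t - 12) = (t - 4)*(t - 2)*(t + 3)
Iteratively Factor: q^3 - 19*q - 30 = (q - 5)*(q^2 + 5*q + 6) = (q - 5)*(q + 2)*(q + 3)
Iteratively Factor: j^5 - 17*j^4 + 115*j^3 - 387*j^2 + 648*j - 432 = (j - 3)*(j^4 - 14*j^3 + 73*j^2 - 168*j + 144) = (j - 3)^2*(j^3 - 11*j^2 + 40*j - 48) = (j - 3)^3*(j^2 - 8*j + 16) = (j - 4)*(j - 3)^3*(j - 4)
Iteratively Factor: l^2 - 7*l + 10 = (l - 5)*(l - 2)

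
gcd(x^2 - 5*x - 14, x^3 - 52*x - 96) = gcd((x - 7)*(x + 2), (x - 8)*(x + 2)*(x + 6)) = x + 2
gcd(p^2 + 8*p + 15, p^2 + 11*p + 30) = p + 5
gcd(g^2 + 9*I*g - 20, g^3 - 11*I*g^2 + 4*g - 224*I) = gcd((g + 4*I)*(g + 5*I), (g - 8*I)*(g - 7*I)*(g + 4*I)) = g + 4*I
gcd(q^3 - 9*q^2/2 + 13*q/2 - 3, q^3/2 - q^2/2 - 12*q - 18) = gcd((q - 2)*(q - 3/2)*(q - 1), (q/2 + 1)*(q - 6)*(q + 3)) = 1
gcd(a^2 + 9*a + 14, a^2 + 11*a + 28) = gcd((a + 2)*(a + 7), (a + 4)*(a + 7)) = a + 7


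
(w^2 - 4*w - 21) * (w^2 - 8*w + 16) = w^4 - 12*w^3 + 27*w^2 + 104*w - 336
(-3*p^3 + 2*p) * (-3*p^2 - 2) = 9*p^5 - 4*p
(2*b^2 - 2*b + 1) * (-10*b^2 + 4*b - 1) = -20*b^4 + 28*b^3 - 20*b^2 + 6*b - 1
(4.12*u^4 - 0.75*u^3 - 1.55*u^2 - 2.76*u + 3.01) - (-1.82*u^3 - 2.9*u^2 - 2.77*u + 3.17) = 4.12*u^4 + 1.07*u^3 + 1.35*u^2 + 0.0100000000000002*u - 0.16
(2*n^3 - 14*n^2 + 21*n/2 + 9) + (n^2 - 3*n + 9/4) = 2*n^3 - 13*n^2 + 15*n/2 + 45/4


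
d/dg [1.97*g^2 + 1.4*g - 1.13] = 3.94*g + 1.4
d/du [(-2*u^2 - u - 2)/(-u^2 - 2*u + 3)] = (3*u^2 - 16*u - 7)/(u^4 + 4*u^3 - 2*u^2 - 12*u + 9)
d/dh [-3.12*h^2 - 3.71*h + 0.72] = -6.24*h - 3.71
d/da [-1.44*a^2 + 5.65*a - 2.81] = 5.65 - 2.88*a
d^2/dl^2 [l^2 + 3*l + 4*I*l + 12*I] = 2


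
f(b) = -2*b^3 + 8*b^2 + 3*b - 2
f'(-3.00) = -99.00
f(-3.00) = 115.00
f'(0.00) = 3.00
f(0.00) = -2.00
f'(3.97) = -28.05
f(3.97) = 10.86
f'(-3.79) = -143.82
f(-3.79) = 210.42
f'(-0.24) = -1.19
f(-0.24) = -2.23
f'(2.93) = -1.63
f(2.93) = 25.16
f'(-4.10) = -163.46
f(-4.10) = 258.02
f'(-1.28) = -27.31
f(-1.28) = 11.46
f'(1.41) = 13.63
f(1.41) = 12.53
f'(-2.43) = -71.31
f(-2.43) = 66.65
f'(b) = -6*b^2 + 16*b + 3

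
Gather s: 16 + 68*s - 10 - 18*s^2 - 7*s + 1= -18*s^2 + 61*s + 7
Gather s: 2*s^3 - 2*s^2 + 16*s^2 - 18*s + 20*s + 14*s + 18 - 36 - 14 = 2*s^3 + 14*s^2 + 16*s - 32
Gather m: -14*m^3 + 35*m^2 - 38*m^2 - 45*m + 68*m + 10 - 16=-14*m^3 - 3*m^2 + 23*m - 6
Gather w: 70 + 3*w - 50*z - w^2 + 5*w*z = -w^2 + w*(5*z + 3) - 50*z + 70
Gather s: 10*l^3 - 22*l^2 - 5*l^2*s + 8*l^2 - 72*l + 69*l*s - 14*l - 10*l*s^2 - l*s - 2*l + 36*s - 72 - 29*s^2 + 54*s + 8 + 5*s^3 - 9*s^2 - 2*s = 10*l^3 - 14*l^2 - 88*l + 5*s^3 + s^2*(-10*l - 38) + s*(-5*l^2 + 68*l + 88) - 64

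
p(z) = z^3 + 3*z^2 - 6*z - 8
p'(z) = 3*z^2 + 6*z - 6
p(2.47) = 10.55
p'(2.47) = 27.12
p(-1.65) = 5.58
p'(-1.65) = -7.73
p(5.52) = 218.49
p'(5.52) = 118.53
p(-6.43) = -111.23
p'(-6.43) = 79.45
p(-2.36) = 9.72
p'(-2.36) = -3.45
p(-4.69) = -17.03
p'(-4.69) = 31.85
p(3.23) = 37.62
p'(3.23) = 44.68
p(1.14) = -9.46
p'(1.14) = 4.74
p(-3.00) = 10.00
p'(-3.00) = 3.00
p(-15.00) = -2618.00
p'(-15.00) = 579.00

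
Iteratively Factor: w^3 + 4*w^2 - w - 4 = (w + 4)*(w^2 - 1) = (w + 1)*(w + 4)*(w - 1)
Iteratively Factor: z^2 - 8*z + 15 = (z - 3)*(z - 5)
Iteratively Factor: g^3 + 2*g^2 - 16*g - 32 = (g - 4)*(g^2 + 6*g + 8) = (g - 4)*(g + 4)*(g + 2)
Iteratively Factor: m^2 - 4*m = (m - 4)*(m)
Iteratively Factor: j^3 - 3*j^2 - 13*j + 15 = (j + 3)*(j^2 - 6*j + 5) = (j - 1)*(j + 3)*(j - 5)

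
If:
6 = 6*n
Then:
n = 1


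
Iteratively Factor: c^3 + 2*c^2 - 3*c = (c)*(c^2 + 2*c - 3) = c*(c - 1)*(c + 3)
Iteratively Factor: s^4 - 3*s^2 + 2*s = (s + 2)*(s^3 - 2*s^2 + s) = s*(s + 2)*(s^2 - 2*s + 1) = s*(s - 1)*(s + 2)*(s - 1)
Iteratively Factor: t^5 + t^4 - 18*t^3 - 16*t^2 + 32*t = (t - 1)*(t^4 + 2*t^3 - 16*t^2 - 32*t) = (t - 1)*(t + 2)*(t^3 - 16*t) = t*(t - 1)*(t + 2)*(t^2 - 16) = t*(t - 1)*(t + 2)*(t + 4)*(t - 4)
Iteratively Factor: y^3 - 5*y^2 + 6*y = (y - 2)*(y^2 - 3*y) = (y - 3)*(y - 2)*(y)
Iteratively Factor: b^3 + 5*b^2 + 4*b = (b)*(b^2 + 5*b + 4) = b*(b + 4)*(b + 1)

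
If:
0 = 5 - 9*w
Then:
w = 5/9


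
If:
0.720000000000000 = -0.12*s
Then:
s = -6.00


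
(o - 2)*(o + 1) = o^2 - o - 2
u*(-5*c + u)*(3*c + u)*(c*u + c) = -15*c^3*u^2 - 15*c^3*u - 2*c^2*u^3 - 2*c^2*u^2 + c*u^4 + c*u^3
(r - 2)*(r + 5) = r^2 + 3*r - 10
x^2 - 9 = (x - 3)*(x + 3)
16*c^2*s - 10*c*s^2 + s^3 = s*(-8*c + s)*(-2*c + s)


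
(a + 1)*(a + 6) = a^2 + 7*a + 6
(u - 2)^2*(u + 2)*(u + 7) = u^4 + 5*u^3 - 18*u^2 - 20*u + 56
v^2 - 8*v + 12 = (v - 6)*(v - 2)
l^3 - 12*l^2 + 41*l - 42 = (l - 7)*(l - 3)*(l - 2)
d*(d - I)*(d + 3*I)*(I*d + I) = I*d^4 - 2*d^3 + I*d^3 - 2*d^2 + 3*I*d^2 + 3*I*d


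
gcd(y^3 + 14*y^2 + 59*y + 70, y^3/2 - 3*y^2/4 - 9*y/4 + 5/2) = y + 2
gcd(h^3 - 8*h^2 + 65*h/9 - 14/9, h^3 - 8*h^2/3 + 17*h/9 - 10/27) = h^2 - h + 2/9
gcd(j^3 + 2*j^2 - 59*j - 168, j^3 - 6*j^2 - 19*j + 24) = j^2 - 5*j - 24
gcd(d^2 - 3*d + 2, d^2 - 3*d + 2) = d^2 - 3*d + 2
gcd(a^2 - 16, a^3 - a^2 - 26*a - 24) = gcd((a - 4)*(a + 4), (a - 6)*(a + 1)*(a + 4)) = a + 4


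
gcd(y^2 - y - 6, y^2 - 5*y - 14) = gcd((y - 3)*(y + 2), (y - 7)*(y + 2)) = y + 2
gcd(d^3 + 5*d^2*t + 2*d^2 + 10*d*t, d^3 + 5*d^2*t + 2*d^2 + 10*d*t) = d^3 + 5*d^2*t + 2*d^2 + 10*d*t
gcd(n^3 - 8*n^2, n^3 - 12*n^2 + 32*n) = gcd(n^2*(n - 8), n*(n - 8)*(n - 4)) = n^2 - 8*n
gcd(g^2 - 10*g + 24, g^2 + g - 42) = g - 6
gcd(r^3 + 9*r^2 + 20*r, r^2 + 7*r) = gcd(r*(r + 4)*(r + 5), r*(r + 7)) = r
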